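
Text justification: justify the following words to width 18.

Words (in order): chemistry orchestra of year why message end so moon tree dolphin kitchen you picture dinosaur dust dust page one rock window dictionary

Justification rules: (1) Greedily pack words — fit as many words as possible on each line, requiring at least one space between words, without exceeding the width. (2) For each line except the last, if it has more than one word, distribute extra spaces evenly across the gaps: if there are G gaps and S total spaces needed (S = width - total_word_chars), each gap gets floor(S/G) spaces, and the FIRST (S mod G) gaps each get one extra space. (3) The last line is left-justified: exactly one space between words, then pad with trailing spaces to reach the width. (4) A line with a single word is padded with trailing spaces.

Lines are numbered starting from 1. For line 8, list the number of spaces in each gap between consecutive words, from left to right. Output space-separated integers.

Answer: 8

Derivation:
Line 1: ['chemistry'] (min_width=9, slack=9)
Line 2: ['orchestra', 'of', 'year'] (min_width=17, slack=1)
Line 3: ['why', 'message', 'end', 'so'] (min_width=18, slack=0)
Line 4: ['moon', 'tree', 'dolphin'] (min_width=17, slack=1)
Line 5: ['kitchen', 'you'] (min_width=11, slack=7)
Line 6: ['picture', 'dinosaur'] (min_width=16, slack=2)
Line 7: ['dust', 'dust', 'page', 'one'] (min_width=18, slack=0)
Line 8: ['rock', 'window'] (min_width=11, slack=7)
Line 9: ['dictionary'] (min_width=10, slack=8)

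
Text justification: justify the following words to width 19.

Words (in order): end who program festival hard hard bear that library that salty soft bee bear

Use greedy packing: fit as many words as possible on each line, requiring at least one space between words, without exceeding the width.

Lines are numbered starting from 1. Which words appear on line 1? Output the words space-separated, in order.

Line 1: ['end', 'who', 'program'] (min_width=15, slack=4)
Line 2: ['festival', 'hard', 'hard'] (min_width=18, slack=1)
Line 3: ['bear', 'that', 'library'] (min_width=17, slack=2)
Line 4: ['that', 'salty', 'soft', 'bee'] (min_width=19, slack=0)
Line 5: ['bear'] (min_width=4, slack=15)

Answer: end who program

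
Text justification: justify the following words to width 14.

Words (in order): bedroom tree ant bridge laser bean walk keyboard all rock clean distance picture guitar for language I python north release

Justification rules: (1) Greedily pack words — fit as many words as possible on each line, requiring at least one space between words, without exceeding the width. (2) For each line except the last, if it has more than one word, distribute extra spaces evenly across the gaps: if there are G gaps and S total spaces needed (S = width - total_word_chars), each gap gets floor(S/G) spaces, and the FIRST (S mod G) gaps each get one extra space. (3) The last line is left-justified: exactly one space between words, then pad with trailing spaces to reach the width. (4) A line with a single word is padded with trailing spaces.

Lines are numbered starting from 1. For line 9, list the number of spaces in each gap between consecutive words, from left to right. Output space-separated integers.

Answer: 3

Derivation:
Line 1: ['bedroom', 'tree'] (min_width=12, slack=2)
Line 2: ['ant', 'bridge'] (min_width=10, slack=4)
Line 3: ['laser', 'bean'] (min_width=10, slack=4)
Line 4: ['walk', 'keyboard'] (min_width=13, slack=1)
Line 5: ['all', 'rock', 'clean'] (min_width=14, slack=0)
Line 6: ['distance'] (min_width=8, slack=6)
Line 7: ['picture', 'guitar'] (min_width=14, slack=0)
Line 8: ['for', 'language', 'I'] (min_width=14, slack=0)
Line 9: ['python', 'north'] (min_width=12, slack=2)
Line 10: ['release'] (min_width=7, slack=7)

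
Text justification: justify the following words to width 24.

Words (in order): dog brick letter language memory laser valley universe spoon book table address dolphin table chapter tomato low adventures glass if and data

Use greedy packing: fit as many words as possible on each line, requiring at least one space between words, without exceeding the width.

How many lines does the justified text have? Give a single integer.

Answer: 7

Derivation:
Line 1: ['dog', 'brick', 'letter'] (min_width=16, slack=8)
Line 2: ['language', 'memory', 'laser'] (min_width=21, slack=3)
Line 3: ['valley', 'universe', 'spoon'] (min_width=21, slack=3)
Line 4: ['book', 'table', 'address'] (min_width=18, slack=6)
Line 5: ['dolphin', 'table', 'chapter'] (min_width=21, slack=3)
Line 6: ['tomato', 'low', 'adventures'] (min_width=21, slack=3)
Line 7: ['glass', 'if', 'and', 'data'] (min_width=17, slack=7)
Total lines: 7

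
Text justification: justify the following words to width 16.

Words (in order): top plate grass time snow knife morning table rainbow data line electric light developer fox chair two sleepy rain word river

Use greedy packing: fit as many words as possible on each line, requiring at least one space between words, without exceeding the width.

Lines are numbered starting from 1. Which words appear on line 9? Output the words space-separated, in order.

Line 1: ['top', 'plate', 'grass'] (min_width=15, slack=1)
Line 2: ['time', 'snow', 'knife'] (min_width=15, slack=1)
Line 3: ['morning', 'table'] (min_width=13, slack=3)
Line 4: ['rainbow', 'data'] (min_width=12, slack=4)
Line 5: ['line', 'electric'] (min_width=13, slack=3)
Line 6: ['light', 'developer'] (min_width=15, slack=1)
Line 7: ['fox', 'chair', 'two'] (min_width=13, slack=3)
Line 8: ['sleepy', 'rain', 'word'] (min_width=16, slack=0)
Line 9: ['river'] (min_width=5, slack=11)

Answer: river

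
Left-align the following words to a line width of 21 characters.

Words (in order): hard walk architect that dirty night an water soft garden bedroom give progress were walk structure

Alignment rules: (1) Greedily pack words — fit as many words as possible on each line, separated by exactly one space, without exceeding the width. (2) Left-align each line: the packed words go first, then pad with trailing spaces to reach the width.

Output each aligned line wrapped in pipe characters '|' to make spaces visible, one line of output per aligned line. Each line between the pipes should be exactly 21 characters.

Answer: |hard walk architect  |
|that dirty night an  |
|water soft garden    |
|bedroom give progress|
|were walk structure  |

Derivation:
Line 1: ['hard', 'walk', 'architect'] (min_width=19, slack=2)
Line 2: ['that', 'dirty', 'night', 'an'] (min_width=19, slack=2)
Line 3: ['water', 'soft', 'garden'] (min_width=17, slack=4)
Line 4: ['bedroom', 'give', 'progress'] (min_width=21, slack=0)
Line 5: ['were', 'walk', 'structure'] (min_width=19, slack=2)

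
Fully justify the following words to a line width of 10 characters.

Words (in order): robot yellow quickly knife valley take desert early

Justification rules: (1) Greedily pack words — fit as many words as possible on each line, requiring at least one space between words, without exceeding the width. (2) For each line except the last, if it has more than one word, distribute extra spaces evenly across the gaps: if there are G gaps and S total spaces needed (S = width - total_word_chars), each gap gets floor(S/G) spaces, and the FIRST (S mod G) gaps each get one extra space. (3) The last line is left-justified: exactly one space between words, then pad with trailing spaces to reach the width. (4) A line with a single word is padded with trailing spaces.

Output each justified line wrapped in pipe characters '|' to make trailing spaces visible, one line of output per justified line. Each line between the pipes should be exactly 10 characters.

Answer: |robot     |
|yellow    |
|quickly   |
|knife     |
|valley    |
|take      |
|desert    |
|early     |

Derivation:
Line 1: ['robot'] (min_width=5, slack=5)
Line 2: ['yellow'] (min_width=6, slack=4)
Line 3: ['quickly'] (min_width=7, slack=3)
Line 4: ['knife'] (min_width=5, slack=5)
Line 5: ['valley'] (min_width=6, slack=4)
Line 6: ['take'] (min_width=4, slack=6)
Line 7: ['desert'] (min_width=6, slack=4)
Line 8: ['early'] (min_width=5, slack=5)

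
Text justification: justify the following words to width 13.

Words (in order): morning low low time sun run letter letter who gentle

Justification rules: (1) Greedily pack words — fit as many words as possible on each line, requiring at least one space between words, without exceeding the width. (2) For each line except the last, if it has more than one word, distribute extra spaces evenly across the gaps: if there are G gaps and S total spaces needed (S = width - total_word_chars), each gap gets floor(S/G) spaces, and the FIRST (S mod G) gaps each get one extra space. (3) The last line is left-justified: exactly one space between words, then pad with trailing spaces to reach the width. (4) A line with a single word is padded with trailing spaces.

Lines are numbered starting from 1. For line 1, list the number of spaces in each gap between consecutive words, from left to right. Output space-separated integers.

Answer: 3

Derivation:
Line 1: ['morning', 'low'] (min_width=11, slack=2)
Line 2: ['low', 'time', 'sun'] (min_width=12, slack=1)
Line 3: ['run', 'letter'] (min_width=10, slack=3)
Line 4: ['letter', 'who'] (min_width=10, slack=3)
Line 5: ['gentle'] (min_width=6, slack=7)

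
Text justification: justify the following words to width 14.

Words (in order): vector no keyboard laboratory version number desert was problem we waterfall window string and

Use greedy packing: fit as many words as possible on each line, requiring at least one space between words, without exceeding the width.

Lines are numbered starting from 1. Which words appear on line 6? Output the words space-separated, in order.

Line 1: ['vector', 'no'] (min_width=9, slack=5)
Line 2: ['keyboard'] (min_width=8, slack=6)
Line 3: ['laboratory'] (min_width=10, slack=4)
Line 4: ['version', 'number'] (min_width=14, slack=0)
Line 5: ['desert', 'was'] (min_width=10, slack=4)
Line 6: ['problem', 'we'] (min_width=10, slack=4)
Line 7: ['waterfall'] (min_width=9, slack=5)
Line 8: ['window', 'string'] (min_width=13, slack=1)
Line 9: ['and'] (min_width=3, slack=11)

Answer: problem we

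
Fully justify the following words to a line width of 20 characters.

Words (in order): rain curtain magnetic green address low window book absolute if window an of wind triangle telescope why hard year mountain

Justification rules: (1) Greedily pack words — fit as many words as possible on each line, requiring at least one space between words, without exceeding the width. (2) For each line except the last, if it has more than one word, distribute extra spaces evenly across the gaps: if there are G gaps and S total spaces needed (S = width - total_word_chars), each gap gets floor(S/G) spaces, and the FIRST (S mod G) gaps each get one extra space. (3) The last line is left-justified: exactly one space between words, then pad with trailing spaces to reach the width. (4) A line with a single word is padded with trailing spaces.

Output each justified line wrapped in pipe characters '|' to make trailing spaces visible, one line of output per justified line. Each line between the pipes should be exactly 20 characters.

Line 1: ['rain', 'curtain'] (min_width=12, slack=8)
Line 2: ['magnetic', 'green'] (min_width=14, slack=6)
Line 3: ['address', 'low', 'window'] (min_width=18, slack=2)
Line 4: ['book', 'absolute', 'if'] (min_width=16, slack=4)
Line 5: ['window', 'an', 'of', 'wind'] (min_width=17, slack=3)
Line 6: ['triangle', 'telescope'] (min_width=18, slack=2)
Line 7: ['why', 'hard', 'year'] (min_width=13, slack=7)
Line 8: ['mountain'] (min_width=8, slack=12)

Answer: |rain         curtain|
|magnetic       green|
|address  low  window|
|book   absolute   if|
|window  an  of  wind|
|triangle   telescope|
|why     hard    year|
|mountain            |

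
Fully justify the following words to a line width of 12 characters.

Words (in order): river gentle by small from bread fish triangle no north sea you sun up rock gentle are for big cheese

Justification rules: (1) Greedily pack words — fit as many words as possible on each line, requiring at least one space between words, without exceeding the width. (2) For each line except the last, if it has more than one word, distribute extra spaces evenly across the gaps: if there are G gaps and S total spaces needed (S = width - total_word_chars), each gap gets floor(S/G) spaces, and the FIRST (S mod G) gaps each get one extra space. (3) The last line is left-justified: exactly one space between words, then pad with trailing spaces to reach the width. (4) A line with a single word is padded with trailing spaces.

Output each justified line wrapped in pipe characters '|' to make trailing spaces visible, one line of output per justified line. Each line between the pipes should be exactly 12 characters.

Answer: |river gentle|
|by     small|
|from   bread|
|fish        |
|triangle  no|
|north    sea|
|you  sun  up|
|rock  gentle|
|are  for big|
|cheese      |

Derivation:
Line 1: ['river', 'gentle'] (min_width=12, slack=0)
Line 2: ['by', 'small'] (min_width=8, slack=4)
Line 3: ['from', 'bread'] (min_width=10, slack=2)
Line 4: ['fish'] (min_width=4, slack=8)
Line 5: ['triangle', 'no'] (min_width=11, slack=1)
Line 6: ['north', 'sea'] (min_width=9, slack=3)
Line 7: ['you', 'sun', 'up'] (min_width=10, slack=2)
Line 8: ['rock', 'gentle'] (min_width=11, slack=1)
Line 9: ['are', 'for', 'big'] (min_width=11, slack=1)
Line 10: ['cheese'] (min_width=6, slack=6)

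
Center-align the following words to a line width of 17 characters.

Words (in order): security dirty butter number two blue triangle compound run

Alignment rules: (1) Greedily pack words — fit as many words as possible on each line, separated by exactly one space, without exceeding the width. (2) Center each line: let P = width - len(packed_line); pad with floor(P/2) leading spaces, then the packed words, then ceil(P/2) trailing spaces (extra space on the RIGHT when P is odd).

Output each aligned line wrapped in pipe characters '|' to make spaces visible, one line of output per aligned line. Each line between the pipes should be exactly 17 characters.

Line 1: ['security', 'dirty'] (min_width=14, slack=3)
Line 2: ['butter', 'number', 'two'] (min_width=17, slack=0)
Line 3: ['blue', 'triangle'] (min_width=13, slack=4)
Line 4: ['compound', 'run'] (min_width=12, slack=5)

Answer: | security dirty  |
|butter number two|
|  blue triangle  |
|  compound run   |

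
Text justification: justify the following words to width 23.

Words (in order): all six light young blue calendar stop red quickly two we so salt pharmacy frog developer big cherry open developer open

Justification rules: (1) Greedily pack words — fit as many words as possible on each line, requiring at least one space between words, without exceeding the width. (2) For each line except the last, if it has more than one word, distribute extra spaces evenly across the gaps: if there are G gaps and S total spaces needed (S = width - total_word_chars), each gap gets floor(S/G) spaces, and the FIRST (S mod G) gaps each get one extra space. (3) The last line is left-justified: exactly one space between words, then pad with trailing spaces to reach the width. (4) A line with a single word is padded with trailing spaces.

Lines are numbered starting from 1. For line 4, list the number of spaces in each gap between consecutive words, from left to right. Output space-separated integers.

Line 1: ['all', 'six', 'light', 'young'] (min_width=19, slack=4)
Line 2: ['blue', 'calendar', 'stop', 'red'] (min_width=22, slack=1)
Line 3: ['quickly', 'two', 'we', 'so', 'salt'] (min_width=22, slack=1)
Line 4: ['pharmacy', 'frog', 'developer'] (min_width=23, slack=0)
Line 5: ['big', 'cherry', 'open'] (min_width=15, slack=8)
Line 6: ['developer', 'open'] (min_width=14, slack=9)

Answer: 1 1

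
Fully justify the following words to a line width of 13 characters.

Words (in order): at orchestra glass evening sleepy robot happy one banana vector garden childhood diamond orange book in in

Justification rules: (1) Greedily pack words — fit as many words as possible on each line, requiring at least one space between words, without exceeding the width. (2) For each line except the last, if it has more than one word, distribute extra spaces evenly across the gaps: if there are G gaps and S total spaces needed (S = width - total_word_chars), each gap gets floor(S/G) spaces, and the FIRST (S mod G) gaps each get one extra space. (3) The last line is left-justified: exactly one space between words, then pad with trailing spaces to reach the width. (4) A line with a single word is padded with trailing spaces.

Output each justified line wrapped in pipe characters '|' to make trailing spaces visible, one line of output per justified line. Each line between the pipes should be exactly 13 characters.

Answer: |at  orchestra|
|glass evening|
|sleepy  robot|
|happy     one|
|banana vector|
|garden       |
|childhood    |
|diamond      |
|orange   book|
|in in        |

Derivation:
Line 1: ['at', 'orchestra'] (min_width=12, slack=1)
Line 2: ['glass', 'evening'] (min_width=13, slack=0)
Line 3: ['sleepy', 'robot'] (min_width=12, slack=1)
Line 4: ['happy', 'one'] (min_width=9, slack=4)
Line 5: ['banana', 'vector'] (min_width=13, slack=0)
Line 6: ['garden'] (min_width=6, slack=7)
Line 7: ['childhood'] (min_width=9, slack=4)
Line 8: ['diamond'] (min_width=7, slack=6)
Line 9: ['orange', 'book'] (min_width=11, slack=2)
Line 10: ['in', 'in'] (min_width=5, slack=8)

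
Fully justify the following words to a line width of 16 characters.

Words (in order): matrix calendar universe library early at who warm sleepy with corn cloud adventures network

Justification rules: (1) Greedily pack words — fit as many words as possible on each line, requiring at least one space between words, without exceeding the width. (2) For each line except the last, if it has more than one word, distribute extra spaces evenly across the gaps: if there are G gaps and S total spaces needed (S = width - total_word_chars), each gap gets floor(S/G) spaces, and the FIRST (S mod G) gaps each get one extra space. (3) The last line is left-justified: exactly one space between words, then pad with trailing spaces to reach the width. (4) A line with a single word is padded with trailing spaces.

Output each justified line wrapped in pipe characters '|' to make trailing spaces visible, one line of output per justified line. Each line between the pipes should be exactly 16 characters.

Line 1: ['matrix', 'calendar'] (min_width=15, slack=1)
Line 2: ['universe', 'library'] (min_width=16, slack=0)
Line 3: ['early', 'at', 'who'] (min_width=12, slack=4)
Line 4: ['warm', 'sleepy', 'with'] (min_width=16, slack=0)
Line 5: ['corn', 'cloud'] (min_width=10, slack=6)
Line 6: ['adventures'] (min_width=10, slack=6)
Line 7: ['network'] (min_width=7, slack=9)

Answer: |matrix  calendar|
|universe library|
|early   at   who|
|warm sleepy with|
|corn       cloud|
|adventures      |
|network         |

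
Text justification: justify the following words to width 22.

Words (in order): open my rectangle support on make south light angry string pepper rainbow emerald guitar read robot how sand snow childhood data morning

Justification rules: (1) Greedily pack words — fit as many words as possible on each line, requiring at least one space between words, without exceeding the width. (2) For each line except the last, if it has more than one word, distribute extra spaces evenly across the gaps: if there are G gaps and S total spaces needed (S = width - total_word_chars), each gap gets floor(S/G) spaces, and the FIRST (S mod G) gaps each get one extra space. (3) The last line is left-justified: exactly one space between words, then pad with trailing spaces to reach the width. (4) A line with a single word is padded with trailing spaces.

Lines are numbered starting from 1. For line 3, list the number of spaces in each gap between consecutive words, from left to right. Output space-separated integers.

Answer: 3 3

Derivation:
Line 1: ['open', 'my', 'rectangle'] (min_width=17, slack=5)
Line 2: ['support', 'on', 'make', 'south'] (min_width=21, slack=1)
Line 3: ['light', 'angry', 'string'] (min_width=18, slack=4)
Line 4: ['pepper', 'rainbow', 'emerald'] (min_width=22, slack=0)
Line 5: ['guitar', 'read', 'robot', 'how'] (min_width=21, slack=1)
Line 6: ['sand', 'snow', 'childhood'] (min_width=19, slack=3)
Line 7: ['data', 'morning'] (min_width=12, slack=10)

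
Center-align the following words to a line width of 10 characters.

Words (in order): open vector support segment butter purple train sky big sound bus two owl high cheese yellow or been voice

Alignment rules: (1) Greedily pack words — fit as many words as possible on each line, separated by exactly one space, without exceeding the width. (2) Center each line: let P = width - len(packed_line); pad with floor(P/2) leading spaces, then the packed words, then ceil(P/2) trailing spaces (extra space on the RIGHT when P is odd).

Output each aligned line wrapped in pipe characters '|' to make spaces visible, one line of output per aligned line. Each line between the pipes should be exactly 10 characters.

Line 1: ['open'] (min_width=4, slack=6)
Line 2: ['vector'] (min_width=6, slack=4)
Line 3: ['support'] (min_width=7, slack=3)
Line 4: ['segment'] (min_width=7, slack=3)
Line 5: ['butter'] (min_width=6, slack=4)
Line 6: ['purple'] (min_width=6, slack=4)
Line 7: ['train', 'sky'] (min_width=9, slack=1)
Line 8: ['big', 'sound'] (min_width=9, slack=1)
Line 9: ['bus', 'two'] (min_width=7, slack=3)
Line 10: ['owl', 'high'] (min_width=8, slack=2)
Line 11: ['cheese'] (min_width=6, slack=4)
Line 12: ['yellow', 'or'] (min_width=9, slack=1)
Line 13: ['been', 'voice'] (min_width=10, slack=0)

Answer: |   open   |
|  vector  |
| support  |
| segment  |
|  butter  |
|  purple  |
|train sky |
|big sound |
| bus two  |
| owl high |
|  cheese  |
|yellow or |
|been voice|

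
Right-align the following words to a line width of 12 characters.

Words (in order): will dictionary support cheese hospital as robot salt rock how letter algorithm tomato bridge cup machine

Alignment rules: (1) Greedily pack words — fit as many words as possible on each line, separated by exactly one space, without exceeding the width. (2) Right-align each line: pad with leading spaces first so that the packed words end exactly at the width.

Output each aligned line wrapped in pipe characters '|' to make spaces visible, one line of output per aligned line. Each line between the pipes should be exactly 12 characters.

Line 1: ['will'] (min_width=4, slack=8)
Line 2: ['dictionary'] (min_width=10, slack=2)
Line 3: ['support'] (min_width=7, slack=5)
Line 4: ['cheese'] (min_width=6, slack=6)
Line 5: ['hospital', 'as'] (min_width=11, slack=1)
Line 6: ['robot', 'salt'] (min_width=10, slack=2)
Line 7: ['rock', 'how'] (min_width=8, slack=4)
Line 8: ['letter'] (min_width=6, slack=6)
Line 9: ['algorithm'] (min_width=9, slack=3)
Line 10: ['tomato'] (min_width=6, slack=6)
Line 11: ['bridge', 'cup'] (min_width=10, slack=2)
Line 12: ['machine'] (min_width=7, slack=5)

Answer: |        will|
|  dictionary|
|     support|
|      cheese|
| hospital as|
|  robot salt|
|    rock how|
|      letter|
|   algorithm|
|      tomato|
|  bridge cup|
|     machine|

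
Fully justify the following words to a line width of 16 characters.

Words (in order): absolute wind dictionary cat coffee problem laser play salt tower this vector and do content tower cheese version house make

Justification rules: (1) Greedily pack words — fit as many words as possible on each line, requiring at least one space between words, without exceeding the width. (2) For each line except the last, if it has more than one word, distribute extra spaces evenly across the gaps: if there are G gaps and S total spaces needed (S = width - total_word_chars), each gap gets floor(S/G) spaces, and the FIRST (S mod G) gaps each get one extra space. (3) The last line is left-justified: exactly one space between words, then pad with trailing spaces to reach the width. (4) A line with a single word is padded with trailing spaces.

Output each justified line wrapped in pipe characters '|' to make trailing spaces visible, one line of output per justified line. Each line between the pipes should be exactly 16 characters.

Answer: |absolute    wind|
|dictionary   cat|
|coffee   problem|
|laser  play salt|
|tower       this|
|vector   and  do|
|content    tower|
|cheese   version|
|house make      |

Derivation:
Line 1: ['absolute', 'wind'] (min_width=13, slack=3)
Line 2: ['dictionary', 'cat'] (min_width=14, slack=2)
Line 3: ['coffee', 'problem'] (min_width=14, slack=2)
Line 4: ['laser', 'play', 'salt'] (min_width=15, slack=1)
Line 5: ['tower', 'this'] (min_width=10, slack=6)
Line 6: ['vector', 'and', 'do'] (min_width=13, slack=3)
Line 7: ['content', 'tower'] (min_width=13, slack=3)
Line 8: ['cheese', 'version'] (min_width=14, slack=2)
Line 9: ['house', 'make'] (min_width=10, slack=6)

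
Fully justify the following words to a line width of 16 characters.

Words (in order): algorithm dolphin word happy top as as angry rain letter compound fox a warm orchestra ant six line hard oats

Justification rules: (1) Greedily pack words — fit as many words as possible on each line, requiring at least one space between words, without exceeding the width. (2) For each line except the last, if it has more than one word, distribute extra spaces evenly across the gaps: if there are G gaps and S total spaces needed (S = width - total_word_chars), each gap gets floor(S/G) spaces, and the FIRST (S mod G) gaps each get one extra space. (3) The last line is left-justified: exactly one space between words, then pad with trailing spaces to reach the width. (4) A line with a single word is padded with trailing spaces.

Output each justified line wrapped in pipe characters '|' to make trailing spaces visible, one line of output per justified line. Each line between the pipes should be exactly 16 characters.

Line 1: ['algorithm'] (min_width=9, slack=7)
Line 2: ['dolphin', 'word'] (min_width=12, slack=4)
Line 3: ['happy', 'top', 'as', 'as'] (min_width=15, slack=1)
Line 4: ['angry', 'rain'] (min_width=10, slack=6)
Line 5: ['letter', 'compound'] (min_width=15, slack=1)
Line 6: ['fox', 'a', 'warm'] (min_width=10, slack=6)
Line 7: ['orchestra', 'ant'] (min_width=13, slack=3)
Line 8: ['six', 'line', 'hard'] (min_width=13, slack=3)
Line 9: ['oats'] (min_width=4, slack=12)

Answer: |algorithm       |
|dolphin     word|
|happy  top as as|
|angry       rain|
|letter  compound|
|fox    a    warm|
|orchestra    ant|
|six   line  hard|
|oats            |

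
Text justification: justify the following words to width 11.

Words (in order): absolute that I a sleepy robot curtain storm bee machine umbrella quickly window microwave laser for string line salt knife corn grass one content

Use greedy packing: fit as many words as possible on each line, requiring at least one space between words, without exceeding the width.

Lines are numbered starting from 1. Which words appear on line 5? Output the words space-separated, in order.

Answer: curtain

Derivation:
Line 1: ['absolute'] (min_width=8, slack=3)
Line 2: ['that', 'I', 'a'] (min_width=8, slack=3)
Line 3: ['sleepy'] (min_width=6, slack=5)
Line 4: ['robot'] (min_width=5, slack=6)
Line 5: ['curtain'] (min_width=7, slack=4)
Line 6: ['storm', 'bee'] (min_width=9, slack=2)
Line 7: ['machine'] (min_width=7, slack=4)
Line 8: ['umbrella'] (min_width=8, slack=3)
Line 9: ['quickly'] (min_width=7, slack=4)
Line 10: ['window'] (min_width=6, slack=5)
Line 11: ['microwave'] (min_width=9, slack=2)
Line 12: ['laser', 'for'] (min_width=9, slack=2)
Line 13: ['string', 'line'] (min_width=11, slack=0)
Line 14: ['salt', 'knife'] (min_width=10, slack=1)
Line 15: ['corn', 'grass'] (min_width=10, slack=1)
Line 16: ['one', 'content'] (min_width=11, slack=0)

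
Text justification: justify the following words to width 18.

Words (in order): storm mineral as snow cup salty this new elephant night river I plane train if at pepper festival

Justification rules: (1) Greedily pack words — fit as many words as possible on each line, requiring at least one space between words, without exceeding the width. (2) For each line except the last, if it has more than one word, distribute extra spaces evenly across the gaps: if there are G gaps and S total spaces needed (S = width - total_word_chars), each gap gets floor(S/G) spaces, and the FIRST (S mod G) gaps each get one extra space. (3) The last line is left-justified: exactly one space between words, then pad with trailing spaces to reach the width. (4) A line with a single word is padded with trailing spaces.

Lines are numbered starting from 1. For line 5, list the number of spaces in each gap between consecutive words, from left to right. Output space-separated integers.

Answer: 2 1 1

Derivation:
Line 1: ['storm', 'mineral', 'as'] (min_width=16, slack=2)
Line 2: ['snow', 'cup', 'salty'] (min_width=14, slack=4)
Line 3: ['this', 'new', 'elephant'] (min_width=17, slack=1)
Line 4: ['night', 'river', 'I'] (min_width=13, slack=5)
Line 5: ['plane', 'train', 'if', 'at'] (min_width=17, slack=1)
Line 6: ['pepper', 'festival'] (min_width=15, slack=3)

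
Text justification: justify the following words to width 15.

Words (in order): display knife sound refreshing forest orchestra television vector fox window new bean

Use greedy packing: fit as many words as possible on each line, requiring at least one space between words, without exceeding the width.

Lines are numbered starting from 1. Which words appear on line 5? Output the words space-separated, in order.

Line 1: ['display', 'knife'] (min_width=13, slack=2)
Line 2: ['sound'] (min_width=5, slack=10)
Line 3: ['refreshing'] (min_width=10, slack=5)
Line 4: ['forest'] (min_width=6, slack=9)
Line 5: ['orchestra'] (min_width=9, slack=6)
Line 6: ['television'] (min_width=10, slack=5)
Line 7: ['vector', 'fox'] (min_width=10, slack=5)
Line 8: ['window', 'new', 'bean'] (min_width=15, slack=0)

Answer: orchestra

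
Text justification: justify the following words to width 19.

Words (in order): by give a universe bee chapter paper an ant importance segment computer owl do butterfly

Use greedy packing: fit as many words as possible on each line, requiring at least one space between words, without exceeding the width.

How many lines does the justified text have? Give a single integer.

Line 1: ['by', 'give', 'a', 'universe'] (min_width=18, slack=1)
Line 2: ['bee', 'chapter', 'paper'] (min_width=17, slack=2)
Line 3: ['an', 'ant', 'importance'] (min_width=17, slack=2)
Line 4: ['segment', 'computer'] (min_width=16, slack=3)
Line 5: ['owl', 'do', 'butterfly'] (min_width=16, slack=3)
Total lines: 5

Answer: 5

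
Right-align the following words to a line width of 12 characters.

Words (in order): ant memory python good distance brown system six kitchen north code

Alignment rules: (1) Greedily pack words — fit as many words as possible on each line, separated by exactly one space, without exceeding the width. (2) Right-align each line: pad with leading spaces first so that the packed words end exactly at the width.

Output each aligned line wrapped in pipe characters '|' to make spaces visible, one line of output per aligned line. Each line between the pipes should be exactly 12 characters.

Answer: |  ant memory|
| python good|
|    distance|
|brown system|
| six kitchen|
|  north code|

Derivation:
Line 1: ['ant', 'memory'] (min_width=10, slack=2)
Line 2: ['python', 'good'] (min_width=11, slack=1)
Line 3: ['distance'] (min_width=8, slack=4)
Line 4: ['brown', 'system'] (min_width=12, slack=0)
Line 5: ['six', 'kitchen'] (min_width=11, slack=1)
Line 6: ['north', 'code'] (min_width=10, slack=2)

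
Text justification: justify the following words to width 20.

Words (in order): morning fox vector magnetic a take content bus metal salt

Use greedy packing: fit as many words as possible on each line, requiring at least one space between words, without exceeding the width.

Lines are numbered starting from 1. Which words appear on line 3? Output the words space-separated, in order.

Line 1: ['morning', 'fox', 'vector'] (min_width=18, slack=2)
Line 2: ['magnetic', 'a', 'take'] (min_width=15, slack=5)
Line 3: ['content', 'bus', 'metal'] (min_width=17, slack=3)
Line 4: ['salt'] (min_width=4, slack=16)

Answer: content bus metal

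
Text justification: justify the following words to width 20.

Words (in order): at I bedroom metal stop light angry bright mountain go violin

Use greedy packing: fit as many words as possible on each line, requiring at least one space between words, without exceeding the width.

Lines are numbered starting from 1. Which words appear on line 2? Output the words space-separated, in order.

Answer: stop light angry

Derivation:
Line 1: ['at', 'I', 'bedroom', 'metal'] (min_width=18, slack=2)
Line 2: ['stop', 'light', 'angry'] (min_width=16, slack=4)
Line 3: ['bright', 'mountain', 'go'] (min_width=18, slack=2)
Line 4: ['violin'] (min_width=6, slack=14)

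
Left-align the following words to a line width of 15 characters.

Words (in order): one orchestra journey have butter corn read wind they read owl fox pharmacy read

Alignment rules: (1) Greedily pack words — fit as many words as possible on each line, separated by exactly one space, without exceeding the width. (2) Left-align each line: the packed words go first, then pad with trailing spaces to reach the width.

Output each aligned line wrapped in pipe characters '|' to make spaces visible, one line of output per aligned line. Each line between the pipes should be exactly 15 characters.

Line 1: ['one', 'orchestra'] (min_width=13, slack=2)
Line 2: ['journey', 'have'] (min_width=12, slack=3)
Line 3: ['butter', 'corn'] (min_width=11, slack=4)
Line 4: ['read', 'wind', 'they'] (min_width=14, slack=1)
Line 5: ['read', 'owl', 'fox'] (min_width=12, slack=3)
Line 6: ['pharmacy', 'read'] (min_width=13, slack=2)

Answer: |one orchestra  |
|journey have   |
|butter corn    |
|read wind they |
|read owl fox   |
|pharmacy read  |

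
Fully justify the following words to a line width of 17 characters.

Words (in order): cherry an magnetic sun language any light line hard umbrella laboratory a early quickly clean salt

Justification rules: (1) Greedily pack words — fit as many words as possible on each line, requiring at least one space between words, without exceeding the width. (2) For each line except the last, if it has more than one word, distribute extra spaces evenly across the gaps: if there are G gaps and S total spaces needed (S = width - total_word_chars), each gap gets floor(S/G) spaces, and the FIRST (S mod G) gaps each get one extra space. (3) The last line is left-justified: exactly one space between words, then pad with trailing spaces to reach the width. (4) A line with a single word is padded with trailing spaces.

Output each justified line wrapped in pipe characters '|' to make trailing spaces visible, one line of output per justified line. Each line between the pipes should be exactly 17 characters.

Answer: |cherry         an|
|magnetic      sun|
|language      any|
|light  line  hard|
|umbrella         |
|laboratory      a|
|early     quickly|
|clean salt       |

Derivation:
Line 1: ['cherry', 'an'] (min_width=9, slack=8)
Line 2: ['magnetic', 'sun'] (min_width=12, slack=5)
Line 3: ['language', 'any'] (min_width=12, slack=5)
Line 4: ['light', 'line', 'hard'] (min_width=15, slack=2)
Line 5: ['umbrella'] (min_width=8, slack=9)
Line 6: ['laboratory', 'a'] (min_width=12, slack=5)
Line 7: ['early', 'quickly'] (min_width=13, slack=4)
Line 8: ['clean', 'salt'] (min_width=10, slack=7)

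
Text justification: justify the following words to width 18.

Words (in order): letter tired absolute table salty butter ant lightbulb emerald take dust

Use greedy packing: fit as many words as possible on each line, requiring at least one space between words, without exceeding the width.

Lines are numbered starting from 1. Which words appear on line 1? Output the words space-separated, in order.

Answer: letter tired

Derivation:
Line 1: ['letter', 'tired'] (min_width=12, slack=6)
Line 2: ['absolute', 'table'] (min_width=14, slack=4)
Line 3: ['salty', 'butter', 'ant'] (min_width=16, slack=2)
Line 4: ['lightbulb', 'emerald'] (min_width=17, slack=1)
Line 5: ['take', 'dust'] (min_width=9, slack=9)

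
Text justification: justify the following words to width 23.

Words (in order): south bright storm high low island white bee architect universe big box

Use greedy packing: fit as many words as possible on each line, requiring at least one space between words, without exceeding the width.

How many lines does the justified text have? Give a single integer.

Line 1: ['south', 'bright', 'storm', 'high'] (min_width=23, slack=0)
Line 2: ['low', 'island', 'white', 'bee'] (min_width=20, slack=3)
Line 3: ['architect', 'universe', 'big'] (min_width=22, slack=1)
Line 4: ['box'] (min_width=3, slack=20)
Total lines: 4

Answer: 4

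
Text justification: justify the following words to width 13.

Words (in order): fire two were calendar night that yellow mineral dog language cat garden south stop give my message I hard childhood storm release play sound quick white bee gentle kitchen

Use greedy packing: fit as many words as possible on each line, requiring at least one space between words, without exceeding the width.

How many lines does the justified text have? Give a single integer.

Line 1: ['fire', 'two', 'were'] (min_width=13, slack=0)
Line 2: ['calendar'] (min_width=8, slack=5)
Line 3: ['night', 'that'] (min_width=10, slack=3)
Line 4: ['yellow'] (min_width=6, slack=7)
Line 5: ['mineral', 'dog'] (min_width=11, slack=2)
Line 6: ['language', 'cat'] (min_width=12, slack=1)
Line 7: ['garden', 'south'] (min_width=12, slack=1)
Line 8: ['stop', 'give', 'my'] (min_width=12, slack=1)
Line 9: ['message', 'I'] (min_width=9, slack=4)
Line 10: ['hard'] (min_width=4, slack=9)
Line 11: ['childhood'] (min_width=9, slack=4)
Line 12: ['storm', 'release'] (min_width=13, slack=0)
Line 13: ['play', 'sound'] (min_width=10, slack=3)
Line 14: ['quick', 'white'] (min_width=11, slack=2)
Line 15: ['bee', 'gentle'] (min_width=10, slack=3)
Line 16: ['kitchen'] (min_width=7, slack=6)
Total lines: 16

Answer: 16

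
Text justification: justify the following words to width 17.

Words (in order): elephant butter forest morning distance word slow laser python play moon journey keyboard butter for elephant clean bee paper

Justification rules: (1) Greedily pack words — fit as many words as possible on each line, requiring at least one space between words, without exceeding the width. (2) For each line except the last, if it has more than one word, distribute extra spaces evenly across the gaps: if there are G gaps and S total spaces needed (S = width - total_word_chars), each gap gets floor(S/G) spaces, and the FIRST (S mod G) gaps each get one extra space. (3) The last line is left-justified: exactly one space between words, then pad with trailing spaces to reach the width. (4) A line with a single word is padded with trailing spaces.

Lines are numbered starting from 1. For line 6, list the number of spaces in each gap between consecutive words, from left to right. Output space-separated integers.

Line 1: ['elephant', 'butter'] (min_width=15, slack=2)
Line 2: ['forest', 'morning'] (min_width=14, slack=3)
Line 3: ['distance', 'word'] (min_width=13, slack=4)
Line 4: ['slow', 'laser', 'python'] (min_width=17, slack=0)
Line 5: ['play', 'moon', 'journey'] (min_width=17, slack=0)
Line 6: ['keyboard', 'butter'] (min_width=15, slack=2)
Line 7: ['for', 'elephant'] (min_width=12, slack=5)
Line 8: ['clean', 'bee', 'paper'] (min_width=15, slack=2)

Answer: 3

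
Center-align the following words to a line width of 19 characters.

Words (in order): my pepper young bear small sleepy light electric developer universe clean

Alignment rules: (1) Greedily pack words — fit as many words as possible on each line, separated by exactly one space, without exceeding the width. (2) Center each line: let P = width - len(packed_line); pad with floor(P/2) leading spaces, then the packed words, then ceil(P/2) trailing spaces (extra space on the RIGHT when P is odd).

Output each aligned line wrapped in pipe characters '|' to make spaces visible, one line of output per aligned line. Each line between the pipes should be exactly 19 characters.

Line 1: ['my', 'pepper', 'young'] (min_width=15, slack=4)
Line 2: ['bear', 'small', 'sleepy'] (min_width=17, slack=2)
Line 3: ['light', 'electric'] (min_width=14, slack=5)
Line 4: ['developer', 'universe'] (min_width=18, slack=1)
Line 5: ['clean'] (min_width=5, slack=14)

Answer: |  my pepper young  |
| bear small sleepy |
|  light electric   |
|developer universe |
|       clean       |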